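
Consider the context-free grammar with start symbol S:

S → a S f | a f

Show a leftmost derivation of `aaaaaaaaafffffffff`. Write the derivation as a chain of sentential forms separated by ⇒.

S ⇒ aSf ⇒ aaSff ⇒ aaaSfff ⇒ aaaaSffff ⇒ aaaaaSfffff ⇒ aaaaaaSffffff ⇒ aaaaaaaSfffffff ⇒ aaaaaaaaSffffffff ⇒ aaaaaaaaafffffffff

S ⇒ aSf   [S → a S f]
aSf ⇒ aaSff   [S → a S f]
aaSff ⇒ aaaSfff   [S → a S f]
aaaSfff ⇒ aaaaSffff   [S → a S f]
aaaaSffff ⇒ aaaaaSfffff   [S → a S f]
aaaaaSfffff ⇒ aaaaaaSffffff   [S → a S f]
aaaaaaSffffff ⇒ aaaaaaaSfffffff   [S → a S f]
aaaaaaaSfffffff ⇒ aaaaaaaaSffffffff   [S → a S f]
aaaaaaaaSffffffff ⇒ aaaaaaaaafffffffff   [S → a f]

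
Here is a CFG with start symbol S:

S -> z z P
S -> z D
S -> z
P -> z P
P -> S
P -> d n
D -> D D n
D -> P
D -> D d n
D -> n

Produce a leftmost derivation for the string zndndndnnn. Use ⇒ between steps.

S ⇒ zD   [S -> z D]
zD ⇒ zDDn   [D -> D D n]
zDDn ⇒ zDdnDn   [D -> D d n]
zDdnDn ⇒ zndnDn   [D -> n]
zndnDn ⇒ zndnDDnn   [D -> D D n]
zndnDDnn ⇒ zndnPDnn   [D -> P]
zndnPDnn ⇒ zndndnDnn   [P -> d n]
zndndnDnn ⇒ zndndnPnn   [D -> P]
zndndnPnn ⇒ zndndndnnn   [P -> d n]

S ⇒ zD ⇒ zDDn ⇒ zDdnDn ⇒ zndnDn ⇒ zndnDDnn ⇒ zndnPDnn ⇒ zndndnDnn ⇒ zndndnPnn ⇒ zndndndnnn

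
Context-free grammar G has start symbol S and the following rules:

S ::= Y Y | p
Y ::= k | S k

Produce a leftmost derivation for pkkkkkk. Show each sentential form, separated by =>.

S => YY => SkY => YYkY => SkYkY => YYkYkY => SkYkYkY => pkYkYkY => pkkkYkY => pkkkkkY => pkkkkkk

S => YY   [S ::= Y Y]
YY => SkY   [Y ::= S k]
SkY => YYkY   [S ::= Y Y]
YYkY => SkYkY   [Y ::= S k]
SkYkY => YYkYkY   [S ::= Y Y]
YYkYkY => SkYkYkY   [Y ::= S k]
SkYkYkY => pkYkYkY   [S ::= p]
pkYkYkY => pkkkYkY   [Y ::= k]
pkkkYkY => pkkkkkY   [Y ::= k]
pkkkkkY => pkkkkkk   [Y ::= k]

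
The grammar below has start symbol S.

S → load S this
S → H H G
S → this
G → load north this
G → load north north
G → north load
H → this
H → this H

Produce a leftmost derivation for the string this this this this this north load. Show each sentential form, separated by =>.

S => H H G => this H H G => this this H G => this this this H G => this this this this H G => this this this this this G => this this this this this north load

S => H H G   [S → H H G]
H H G => this H H G   [H → this H]
this H H G => this this H G   [H → this]
this this H G => this this this H G   [H → this H]
this this this H G => this this this this H G   [H → this H]
this this this this H G => this this this this this G   [H → this]
this this this this this G => this this this this this north load   [G → north load]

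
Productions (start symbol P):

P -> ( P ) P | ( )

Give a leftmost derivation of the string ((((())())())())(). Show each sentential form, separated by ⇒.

P⇒(P)P⇒((P)P)P⇒(((P)P)P)P⇒((((P)P)P)P)P⇒((((())P)P)P)P⇒((((())())P)P)P⇒((((())())())P)P⇒((((())())())())P⇒((((())())())())()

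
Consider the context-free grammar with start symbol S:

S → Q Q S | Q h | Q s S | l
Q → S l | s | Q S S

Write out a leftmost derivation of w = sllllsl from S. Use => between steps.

S => QsS   [S → Q s S]
QsS => QSSsS   [Q → Q S S]
QSSsS => QSSSSsS   [Q → Q S S]
QSSSSsS => sSSSSsS   [Q → s]
sSSSSsS => slSSSsS   [S → l]
slSSSsS => sllSSsS   [S → l]
sllSSsS => slllSsS   [S → l]
slllSsS => sllllsS   [S → l]
sllllsS => sllllsl   [S → l]

S=>QsS=>QSSsS=>QSSSSsS=>sSSSSsS=>slSSSsS=>sllSSsS=>slllSsS=>sllllsS=>sllllsl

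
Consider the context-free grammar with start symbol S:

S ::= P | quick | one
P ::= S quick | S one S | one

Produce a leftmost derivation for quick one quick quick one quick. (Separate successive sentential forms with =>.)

S => P   [S ::= P]
P => S one S   [P ::= S one S]
S one S => P one S   [S ::= P]
P one S => S one S one S   [P ::= S one S]
S one S one S => quick one S one S   [S ::= quick]
quick one S one S => quick one P one S   [S ::= P]
quick one P one S => quick one S quick one S   [P ::= S quick]
quick one S quick one S => quick one quick quick one S   [S ::= quick]
quick one quick quick one S => quick one quick quick one quick   [S ::= quick]

S => P => S one S => P one S => S one S one S => quick one S one S => quick one P one S => quick one S quick one S => quick one quick quick one S => quick one quick quick one quick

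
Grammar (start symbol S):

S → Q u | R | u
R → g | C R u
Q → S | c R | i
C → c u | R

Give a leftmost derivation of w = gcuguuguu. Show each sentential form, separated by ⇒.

S ⇒ Qu ⇒ Su ⇒ Ru ⇒ CRuu ⇒ RRuu ⇒ CRuRuu ⇒ RRuRuu ⇒ gRuRuu ⇒ gCRuuRuu ⇒ gcuRuuRuu ⇒ gcuguuRuu ⇒ gcuguuguu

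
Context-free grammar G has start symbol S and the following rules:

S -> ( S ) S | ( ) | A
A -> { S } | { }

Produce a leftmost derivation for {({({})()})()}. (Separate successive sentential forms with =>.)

S => A => {S} => {(S)S} => {(A)S} => {({S})S} => {({(S)S})S} => {({(A)S})S} => {({({})S})S} => {({({})()})S} => {({({})()})()}

S => A   [S -> A]
A => {S}   [A -> { S }]
{S} => {(S)S}   [S -> ( S ) S]
{(S)S} => {(A)S}   [S -> A]
{(A)S} => {({S})S}   [A -> { S }]
{({S})S} => {({(S)S})S}   [S -> ( S ) S]
{({(S)S})S} => {({(A)S})S}   [S -> A]
{({(A)S})S} => {({({})S})S}   [A -> { }]
{({({})S})S} => {({({})()})S}   [S -> ( )]
{({({})()})S} => {({({})()})()}   [S -> ( )]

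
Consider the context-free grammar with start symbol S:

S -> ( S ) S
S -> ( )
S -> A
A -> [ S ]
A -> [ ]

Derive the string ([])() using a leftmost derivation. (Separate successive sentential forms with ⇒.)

S ⇒ (S)S   [S -> ( S ) S]
(S)S ⇒ (A)S   [S -> A]
(A)S ⇒ ([])S   [A -> [ ]]
([])S ⇒ ([])()   [S -> ( )]

S⇒(S)S⇒(A)S⇒([])S⇒([])()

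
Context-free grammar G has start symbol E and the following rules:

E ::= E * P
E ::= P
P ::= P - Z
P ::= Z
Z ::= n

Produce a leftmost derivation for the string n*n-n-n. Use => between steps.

E=>E*P=>P*P=>Z*P=>n*P=>n*P-Z=>n*P-Z-Z=>n*Z-Z-Z=>n*n-Z-Z=>n*n-n-Z=>n*n-n-n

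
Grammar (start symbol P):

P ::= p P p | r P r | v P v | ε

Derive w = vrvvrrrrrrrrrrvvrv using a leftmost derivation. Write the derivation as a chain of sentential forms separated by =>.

P=>vPv=>vrPrv=>vrvPvrv=>vrvvPvvrv=>vrvvrPrvvrv=>vrvvrrPrrvvrv=>vrvvrrrPrrrvvrv=>vrvvrrrrPrrrrvvrv=>vrvvrrrrrPrrrrrvvrv=>vrvvrrrrrrrrrrvvrv

P => vPv   [P ::= v P v]
vPv => vrPrv   [P ::= r P r]
vrPrv => vrvPvrv   [P ::= v P v]
vrvPvrv => vrvvPvvrv   [P ::= v P v]
vrvvPvvrv => vrvvrPrvvrv   [P ::= r P r]
vrvvrPrvvrv => vrvvrrPrrvvrv   [P ::= r P r]
vrvvrrPrrvvrv => vrvvrrrPrrrvvrv   [P ::= r P r]
vrvvrrrPrrrvvrv => vrvvrrrrPrrrrvvrv   [P ::= r P r]
vrvvrrrrPrrrrvvrv => vrvvrrrrrPrrrrrvvrv   [P ::= r P r]
vrvvrrrrrPrrrrrvvrv => vrvvrrrrrrrrrrvvrv   [P ::= ε]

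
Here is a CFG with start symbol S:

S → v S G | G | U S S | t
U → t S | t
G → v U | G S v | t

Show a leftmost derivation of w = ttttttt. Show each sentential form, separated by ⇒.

S⇒USS⇒tSSS⇒tUSSSS⇒ttSSSSS⇒ttGSSSS⇒tttSSSS⇒ttttSSS⇒tttttSS⇒ttttttS⇒ttttttt

S ⇒ USS   [S → U S S]
USS ⇒ tSSS   [U → t S]
tSSS ⇒ tUSSSS   [S → U S S]
tUSSSS ⇒ ttSSSSS   [U → t S]
ttSSSSS ⇒ ttGSSSS   [S → G]
ttGSSSS ⇒ tttSSSS   [G → t]
tttSSSS ⇒ ttttSSS   [S → t]
ttttSSS ⇒ tttttSS   [S → t]
tttttSS ⇒ ttttttS   [S → t]
ttttttS ⇒ ttttttt   [S → t]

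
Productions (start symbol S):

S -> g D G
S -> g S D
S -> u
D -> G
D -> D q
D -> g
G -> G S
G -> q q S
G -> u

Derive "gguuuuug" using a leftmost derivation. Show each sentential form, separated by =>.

S => gSD   [S -> g S D]
gSD => ggDGD   [S -> g D G]
ggDGD => ggGGD   [D -> G]
ggGGD => ggGSGD   [G -> G S]
ggGSGD => ggGSSGD   [G -> G S]
ggGSSGD => ggGSSSGD   [G -> G S]
ggGSSSGD => gguSSSGD   [G -> u]
gguSSSGD => gguuSSGD   [S -> u]
gguuSSGD => gguuuSGD   [S -> u]
gguuuSGD => gguuuuGD   [S -> u]
gguuuuGD => gguuuuuD   [G -> u]
gguuuuuD => gguuuuug   [D -> g]

S=>gSD=>ggDGD=>ggGGD=>ggGSGD=>ggGSSGD=>ggGSSSGD=>gguSSSGD=>gguuSSGD=>gguuuSGD=>gguuuuGD=>gguuuuuD=>gguuuuug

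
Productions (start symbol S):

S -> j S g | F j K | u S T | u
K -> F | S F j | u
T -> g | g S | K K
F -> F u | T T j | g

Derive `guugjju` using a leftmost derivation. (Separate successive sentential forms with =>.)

S=>FjK=>TTjjK=>KKTjjK=>FKTjjK=>FuKTjjK=>guKTjjK=>guuTjjK=>guugjjK=>guugjju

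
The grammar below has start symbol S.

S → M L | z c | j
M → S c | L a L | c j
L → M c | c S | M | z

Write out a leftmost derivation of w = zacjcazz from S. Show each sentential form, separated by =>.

S=>ML=>LaLL=>MaLL=>LaLaLL=>zaLaLL=>zaMcaLL=>zacjcaLL=>zacjcazL=>zacjcazz

S => ML   [S → M L]
ML => LaLL   [M → L a L]
LaLL => MaLL   [L → M]
MaLL => LaLaLL   [M → L a L]
LaLaLL => zaLaLL   [L → z]
zaLaLL => zaMcaLL   [L → M c]
zaMcaLL => zacjcaLL   [M → c j]
zacjcaLL => zacjcazL   [L → z]
zacjcazL => zacjcazz   [L → z]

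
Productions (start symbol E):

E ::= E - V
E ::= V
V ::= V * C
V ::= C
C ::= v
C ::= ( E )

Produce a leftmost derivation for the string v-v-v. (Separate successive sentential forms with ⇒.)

E ⇒ E-V ⇒ E-V-V ⇒ V-V-V ⇒ C-V-V ⇒ v-V-V ⇒ v-C-V ⇒ v-v-V ⇒ v-v-C ⇒ v-v-v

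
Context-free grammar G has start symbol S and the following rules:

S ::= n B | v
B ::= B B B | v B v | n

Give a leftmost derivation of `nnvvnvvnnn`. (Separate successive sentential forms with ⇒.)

S ⇒ nB ⇒ nBBB ⇒ nnBB ⇒ nnBBBB ⇒ nnvBvBBB ⇒ nnvvBvvBBB ⇒ nnvvnvvBBB ⇒ nnvvnvvnBB ⇒ nnvvnvvnnB ⇒ nnvvnvvnnn

S ⇒ nB   [S ::= n B]
nB ⇒ nBBB   [B ::= B B B]
nBBB ⇒ nnBB   [B ::= n]
nnBB ⇒ nnBBBB   [B ::= B B B]
nnBBBB ⇒ nnvBvBBB   [B ::= v B v]
nnvBvBBB ⇒ nnvvBvvBBB   [B ::= v B v]
nnvvBvvBBB ⇒ nnvvnvvBBB   [B ::= n]
nnvvnvvBBB ⇒ nnvvnvvnBB   [B ::= n]
nnvvnvvnBB ⇒ nnvvnvvnnB   [B ::= n]
nnvvnvvnnB ⇒ nnvvnvvnnn   [B ::= n]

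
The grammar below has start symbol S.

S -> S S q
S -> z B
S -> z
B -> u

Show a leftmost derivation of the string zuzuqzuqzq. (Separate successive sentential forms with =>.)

S=>SSq=>SSqSq=>SSqSqSq=>zBSqSqSq=>zuSqSqSq=>zuzBqSqSq=>zuzuqSqSq=>zuzuqzBqSq=>zuzuqzuqSq=>zuzuqzuqzq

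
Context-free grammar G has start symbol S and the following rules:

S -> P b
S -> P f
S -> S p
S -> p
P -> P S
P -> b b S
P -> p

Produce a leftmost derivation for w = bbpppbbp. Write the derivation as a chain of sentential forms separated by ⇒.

S ⇒ Sp   [S -> S p]
Sp ⇒ Pbp   [S -> P b]
Pbp ⇒ bbSbp   [P -> b b S]
bbSbp ⇒ bbPbbp   [S -> P b]
bbPbbp ⇒ bbPSbbp   [P -> P S]
bbPSbbp ⇒ bbPSSbbp   [P -> P S]
bbPSSbbp ⇒ bbpSSbbp   [P -> p]
bbpSSbbp ⇒ bbppSbbp   [S -> p]
bbppSbbp ⇒ bbpppbbp   [S -> p]

S ⇒ Sp ⇒ Pbp ⇒ bbSbp ⇒ bbPbbp ⇒ bbPSbbp ⇒ bbPSSbbp ⇒ bbpSSbbp ⇒ bbppSbbp ⇒ bbpppbbp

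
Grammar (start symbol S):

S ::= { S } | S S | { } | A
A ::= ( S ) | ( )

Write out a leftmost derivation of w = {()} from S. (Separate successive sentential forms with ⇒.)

S ⇒ {S} ⇒ {A} ⇒ {()}

S ⇒ {S}   [S ::= { S }]
{S} ⇒ {A}   [S ::= A]
{A} ⇒ {()}   [A ::= ( )]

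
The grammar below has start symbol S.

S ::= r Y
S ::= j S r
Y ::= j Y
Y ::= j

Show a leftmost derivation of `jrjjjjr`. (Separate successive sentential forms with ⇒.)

S ⇒ jSr   [S ::= j S r]
jSr ⇒ jrYr   [S ::= r Y]
jrYr ⇒ jrjYr   [Y ::= j Y]
jrjYr ⇒ jrjjYr   [Y ::= j Y]
jrjjYr ⇒ jrjjjYr   [Y ::= j Y]
jrjjjYr ⇒ jrjjjjr   [Y ::= j]

S ⇒ jSr ⇒ jrYr ⇒ jrjYr ⇒ jrjjYr ⇒ jrjjjYr ⇒ jrjjjjr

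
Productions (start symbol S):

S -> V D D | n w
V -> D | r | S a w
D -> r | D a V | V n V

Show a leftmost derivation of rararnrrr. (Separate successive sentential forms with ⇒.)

S ⇒ VDD ⇒ DDD ⇒ VnVDD ⇒ DnVDD ⇒ DaVnVDD ⇒ DaVaVnVDD ⇒ raVaVnVDD ⇒ raraVnVDD ⇒ rararnVDD ⇒ rararnrDD ⇒ rararnrrD ⇒ rararnrrr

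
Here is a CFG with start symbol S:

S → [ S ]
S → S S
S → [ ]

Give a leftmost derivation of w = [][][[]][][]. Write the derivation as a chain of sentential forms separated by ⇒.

S ⇒ SS ⇒ SSS ⇒ SSSS ⇒ SSSSS ⇒ []SSSS ⇒ [][]SSS ⇒ [][][S]SS ⇒ [][][[]]SS ⇒ [][][[]][]S ⇒ [][][[]][][]

S ⇒ SS   [S → S S]
SS ⇒ SSS   [S → S S]
SSS ⇒ SSSS   [S → S S]
SSSS ⇒ SSSSS   [S → S S]
SSSSS ⇒ []SSSS   [S → [ ]]
[]SSSS ⇒ [][]SSS   [S → [ ]]
[][]SSS ⇒ [][][S]SS   [S → [ S ]]
[][][S]SS ⇒ [][][[]]SS   [S → [ ]]
[][][[]]SS ⇒ [][][[]][]S   [S → [ ]]
[][][[]][]S ⇒ [][][[]][][]   [S → [ ]]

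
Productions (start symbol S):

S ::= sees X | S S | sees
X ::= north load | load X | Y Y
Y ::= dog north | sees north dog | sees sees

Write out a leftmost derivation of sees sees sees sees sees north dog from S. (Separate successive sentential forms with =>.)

S => S S => sees S => sees sees X => sees sees Y Y => sees sees sees sees Y => sees sees sees sees sees north dog

S => S S   [S ::= S S]
S S => sees S   [S ::= sees]
sees S => sees sees X   [S ::= sees X]
sees sees X => sees sees Y Y   [X ::= Y Y]
sees sees Y Y => sees sees sees sees Y   [Y ::= sees sees]
sees sees sees sees Y => sees sees sees sees sees north dog   [Y ::= sees north dog]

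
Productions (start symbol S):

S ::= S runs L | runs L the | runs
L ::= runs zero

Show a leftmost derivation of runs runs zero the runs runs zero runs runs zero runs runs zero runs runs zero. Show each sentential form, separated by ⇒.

S ⇒ S runs L ⇒ S runs L runs L ⇒ S runs L runs L runs L ⇒ S runs L runs L runs L runs L ⇒ runs L the runs L runs L runs L runs L ⇒ runs runs zero the runs L runs L runs L runs L ⇒ runs runs zero the runs runs zero runs L runs L runs L ⇒ runs runs zero the runs runs zero runs runs zero runs L runs L ⇒ runs runs zero the runs runs zero runs runs zero runs runs zero runs L ⇒ runs runs zero the runs runs zero runs runs zero runs runs zero runs runs zero

S ⇒ S runs L   [S ::= S runs L]
S runs L ⇒ S runs L runs L   [S ::= S runs L]
S runs L runs L ⇒ S runs L runs L runs L   [S ::= S runs L]
S runs L runs L runs L ⇒ S runs L runs L runs L runs L   [S ::= S runs L]
S runs L runs L runs L runs L ⇒ runs L the runs L runs L runs L runs L   [S ::= runs L the]
runs L the runs L runs L runs L runs L ⇒ runs runs zero the runs L runs L runs L runs L   [L ::= runs zero]
runs runs zero the runs L runs L runs L runs L ⇒ runs runs zero the runs runs zero runs L runs L runs L   [L ::= runs zero]
runs runs zero the runs runs zero runs L runs L runs L ⇒ runs runs zero the runs runs zero runs runs zero runs L runs L   [L ::= runs zero]
runs runs zero the runs runs zero runs runs zero runs L runs L ⇒ runs runs zero the runs runs zero runs runs zero runs runs zero runs L   [L ::= runs zero]
runs runs zero the runs runs zero runs runs zero runs runs zero runs L ⇒ runs runs zero the runs runs zero runs runs zero runs runs zero runs runs zero   [L ::= runs zero]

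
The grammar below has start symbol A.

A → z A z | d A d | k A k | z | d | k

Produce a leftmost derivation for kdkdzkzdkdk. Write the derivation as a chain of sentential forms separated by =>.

A => kAk   [A → k A k]
kAk => kdAdk   [A → d A d]
kdAdk => kdkAkdk   [A → k A k]
kdkAkdk => kdkdAdkdk   [A → d A d]
kdkdAdkdk => kdkdzAzdkdk   [A → z A z]
kdkdzAzdkdk => kdkdzkzdkdk   [A → k]

A => kAk => kdAdk => kdkAkdk => kdkdAdkdk => kdkdzAzdkdk => kdkdzkzdkdk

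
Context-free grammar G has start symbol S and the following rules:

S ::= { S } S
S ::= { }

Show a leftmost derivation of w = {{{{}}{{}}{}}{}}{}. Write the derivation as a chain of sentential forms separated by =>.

S => {S}S   [S ::= { S } S]
{S}S => {{S}S}S   [S ::= { S } S]
{{S}S}S => {{{S}S}S}S   [S ::= { S } S]
{{{S}S}S}S => {{{{}}S}S}S   [S ::= { }]
{{{{}}S}S}S => {{{{}}{S}S}S}S   [S ::= { S } S]
{{{{}}{S}S}S}S => {{{{}}{{}}S}S}S   [S ::= { }]
{{{{}}{{}}S}S}S => {{{{}}{{}}{}}S}S   [S ::= { }]
{{{{}}{{}}{}}S}S => {{{{}}{{}}{}}{}}S   [S ::= { }]
{{{{}}{{}}{}}{}}S => {{{{}}{{}}{}}{}}{}   [S ::= { }]

S=>{S}S=>{{S}S}S=>{{{S}S}S}S=>{{{{}}S}S}S=>{{{{}}{S}S}S}S=>{{{{}}{{}}S}S}S=>{{{{}}{{}}{}}S}S=>{{{{}}{{}}{}}{}}S=>{{{{}}{{}}{}}{}}{}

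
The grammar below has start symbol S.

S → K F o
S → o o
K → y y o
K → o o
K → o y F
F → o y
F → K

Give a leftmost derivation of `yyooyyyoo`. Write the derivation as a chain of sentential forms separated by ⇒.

S⇒KFo⇒yyoFo⇒yyoKo⇒yyooyFo⇒yyooyKo⇒yyooyyyoo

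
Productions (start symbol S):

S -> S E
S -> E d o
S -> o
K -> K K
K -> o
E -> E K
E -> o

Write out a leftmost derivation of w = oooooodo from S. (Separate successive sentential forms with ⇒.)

S ⇒ Edo   [S -> E d o]
Edo ⇒ EKdo   [E -> E K]
EKdo ⇒ EKKdo   [E -> E K]
EKKdo ⇒ EKKKdo   [E -> E K]
EKKKdo ⇒ EKKKKdo   [E -> E K]
EKKKKdo ⇒ EKKKKKdo   [E -> E K]
EKKKKKdo ⇒ oKKKKKdo   [E -> o]
oKKKKKdo ⇒ ooKKKKdo   [K -> o]
ooKKKKdo ⇒ oooKKKdo   [K -> o]
oooKKKdo ⇒ ooooKKdo   [K -> o]
ooooKKdo ⇒ oooooKdo   [K -> o]
oooooKdo ⇒ oooooodo   [K -> o]

S⇒Edo⇒EKdo⇒EKKdo⇒EKKKdo⇒EKKKKdo⇒EKKKKKdo⇒oKKKKKdo⇒ooKKKKdo⇒oooKKKdo⇒ooooKKdo⇒oooooKdo⇒oooooodo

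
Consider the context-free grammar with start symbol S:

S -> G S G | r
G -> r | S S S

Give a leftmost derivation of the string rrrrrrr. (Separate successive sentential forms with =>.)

S=>GSG=>rSG=>rGSGG=>rrSGG=>rrGSGGG=>rrrSGGG=>rrrrGGG=>rrrrrGG=>rrrrrrG=>rrrrrrr

S => GSG   [S -> G S G]
GSG => rSG   [G -> r]
rSG => rGSGG   [S -> G S G]
rGSGG => rrSGG   [G -> r]
rrSGG => rrGSGGG   [S -> G S G]
rrGSGGG => rrrSGGG   [G -> r]
rrrSGGG => rrrrGGG   [S -> r]
rrrrGGG => rrrrrGG   [G -> r]
rrrrrGG => rrrrrrG   [G -> r]
rrrrrrG => rrrrrrr   [G -> r]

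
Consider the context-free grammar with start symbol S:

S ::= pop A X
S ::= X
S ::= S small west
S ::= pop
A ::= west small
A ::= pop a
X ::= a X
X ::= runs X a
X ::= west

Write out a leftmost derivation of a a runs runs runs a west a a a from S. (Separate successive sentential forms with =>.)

S => X   [S ::= X]
X => a X   [X ::= a X]
a X => a a X   [X ::= a X]
a a X => a a runs X a   [X ::= runs X a]
a a runs X a => a a runs runs X a a   [X ::= runs X a]
a a runs runs X a a => a a runs runs runs X a a a   [X ::= runs X a]
a a runs runs runs X a a a => a a runs runs runs a X a a a   [X ::= a X]
a a runs runs runs a X a a a => a a runs runs runs a west a a a   [X ::= west]

S => X => a X => a a X => a a runs X a => a a runs runs X a a => a a runs runs runs X a a a => a a runs runs runs a X a a a => a a runs runs runs a west a a a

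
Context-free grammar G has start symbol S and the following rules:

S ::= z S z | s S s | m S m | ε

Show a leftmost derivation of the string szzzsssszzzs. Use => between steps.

S => sSs => szSzs => szzSzzs => szzzSzzzs => szzzsSszzzs => szzzssSsszzzs => szzzsssszzzs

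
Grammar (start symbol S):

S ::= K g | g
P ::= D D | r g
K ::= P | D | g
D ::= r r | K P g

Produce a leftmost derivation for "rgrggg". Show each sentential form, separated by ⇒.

S ⇒ Kg   [S ::= K g]
Kg ⇒ Dg   [K ::= D]
Dg ⇒ KPgg   [D ::= K P g]
KPgg ⇒ PPgg   [K ::= P]
PPgg ⇒ rgPgg   [P ::= r g]
rgPgg ⇒ rgrggg   [P ::= r g]

S ⇒ Kg ⇒ Dg ⇒ KPgg ⇒ PPgg ⇒ rgPgg ⇒ rgrggg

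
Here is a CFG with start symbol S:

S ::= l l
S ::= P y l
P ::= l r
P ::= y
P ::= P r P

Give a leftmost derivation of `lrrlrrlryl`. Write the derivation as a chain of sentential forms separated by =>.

S => Pyl   [S ::= P y l]
Pyl => PrPyl   [P ::= P r P]
PrPyl => PrPrPyl   [P ::= P r P]
PrPrPyl => lrrPrPyl   [P ::= l r]
lrrPrPyl => lrrlrrPyl   [P ::= l r]
lrrlrrPyl => lrrlrrlryl   [P ::= l r]

S => Pyl => PrPyl => PrPrPyl => lrrPrPyl => lrrlrrPyl => lrrlrrlryl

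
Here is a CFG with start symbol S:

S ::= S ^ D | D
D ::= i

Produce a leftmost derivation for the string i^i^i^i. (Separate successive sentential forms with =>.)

S => S^D => S^D^D => S^D^D^D => D^D^D^D => i^D^D^D => i^i^D^D => i^i^i^D => i^i^i^i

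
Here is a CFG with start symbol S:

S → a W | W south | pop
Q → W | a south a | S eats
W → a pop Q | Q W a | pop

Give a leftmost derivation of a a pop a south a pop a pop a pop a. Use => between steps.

S => a W => a Q W a => a W W a => a Q W a W a => a W W a W a => a Q W a W a W a => a W W a W a W a => a a pop Q W a W a W a => a a pop a south a W a W a W a => a a pop a south a pop a W a W a => a a pop a south a pop a pop a W a => a a pop a south a pop a pop a pop a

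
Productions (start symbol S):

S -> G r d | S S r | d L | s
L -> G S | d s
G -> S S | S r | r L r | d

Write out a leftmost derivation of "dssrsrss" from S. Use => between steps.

S => dL => dGS => dSSS => dSSrSS => dSSrSrSS => dsSrSrSS => dssrSrSS => dssrsrSS => dssrsrsS => dssrsrss

S => dL   [S -> d L]
dL => dGS   [L -> G S]
dGS => dSSS   [G -> S S]
dSSS => dSSrSS   [S -> S S r]
dSSrSS => dSSrSrSS   [S -> S S r]
dSSrSrSS => dsSrSrSS   [S -> s]
dsSrSrSS => dssrSrSS   [S -> s]
dssrSrSS => dssrsrSS   [S -> s]
dssrsrSS => dssrsrsS   [S -> s]
dssrsrsS => dssrsrss   [S -> s]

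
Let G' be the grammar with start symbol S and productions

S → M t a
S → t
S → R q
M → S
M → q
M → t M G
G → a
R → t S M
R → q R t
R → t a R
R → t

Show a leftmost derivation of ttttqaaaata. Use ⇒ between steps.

S⇒Mta⇒tMGta⇒ttMGGta⇒tttMGGGta⇒ttttMGGGGta⇒ttttqGGGGta⇒ttttqaGGGta⇒ttttqaaGGta⇒ttttqaaaGta⇒ttttqaaaata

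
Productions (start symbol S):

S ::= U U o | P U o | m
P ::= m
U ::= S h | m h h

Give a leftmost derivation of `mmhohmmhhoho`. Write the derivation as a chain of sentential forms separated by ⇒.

S ⇒ UUo ⇒ ShUo ⇒ PUohUo ⇒ mUohUo ⇒ mShohUo ⇒ mmhohUo ⇒ mmhohSho ⇒ mmhohPUoho ⇒ mmhohmUoho ⇒ mmhohmmhhoho

S ⇒ UUo   [S ::= U U o]
UUo ⇒ ShUo   [U ::= S h]
ShUo ⇒ PUohUo   [S ::= P U o]
PUohUo ⇒ mUohUo   [P ::= m]
mUohUo ⇒ mShohUo   [U ::= S h]
mShohUo ⇒ mmhohUo   [S ::= m]
mmhohUo ⇒ mmhohSho   [U ::= S h]
mmhohSho ⇒ mmhohPUoho   [S ::= P U o]
mmhohPUoho ⇒ mmhohmUoho   [P ::= m]
mmhohmUoho ⇒ mmhohmmhhoho   [U ::= m h h]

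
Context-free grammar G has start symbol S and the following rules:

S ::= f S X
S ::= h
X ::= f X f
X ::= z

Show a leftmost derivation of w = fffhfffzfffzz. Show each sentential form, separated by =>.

S => fSX   [S ::= f S X]
fSX => ffSXX   [S ::= f S X]
ffSXX => fffSXXX   [S ::= f S X]
fffSXXX => fffhXXX   [S ::= h]
fffhXXX => fffhfXfXX   [X ::= f X f]
fffhfXfXX => fffhffXffXX   [X ::= f X f]
fffhffXffXX => fffhfffXfffXX   [X ::= f X f]
fffhfffXfffXX => fffhfffzfffXX   [X ::= z]
fffhfffzfffXX => fffhfffzfffzX   [X ::= z]
fffhfffzfffzX => fffhfffzfffzz   [X ::= z]

S=>fSX=>ffSXX=>fffSXXX=>fffhXXX=>fffhfXfXX=>fffhffXffXX=>fffhfffXfffXX=>fffhfffzfffXX=>fffhfffzfffzX=>fffhfffzfffzz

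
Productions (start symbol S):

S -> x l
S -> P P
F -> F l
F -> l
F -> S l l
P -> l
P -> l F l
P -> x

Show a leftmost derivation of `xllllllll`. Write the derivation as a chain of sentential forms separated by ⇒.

S ⇒ PP ⇒ xP ⇒ xlFl ⇒ xlSlll ⇒ xlPPlll ⇒ xllPlll ⇒ xlllFllll ⇒ xllllllll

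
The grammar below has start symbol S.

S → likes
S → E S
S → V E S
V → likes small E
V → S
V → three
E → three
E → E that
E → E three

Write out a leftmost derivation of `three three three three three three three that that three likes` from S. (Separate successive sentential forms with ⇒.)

S ⇒ E S   [S → E S]
E S ⇒ E three S   [E → E three]
E three S ⇒ three three S   [E → three]
three three S ⇒ three three E S   [S → E S]
three three E S ⇒ three three three S   [E → three]
three three three S ⇒ three three three E S   [S → E S]
three three three E S ⇒ three three three E three S   [E → E three]
three three three E three S ⇒ three three three E that three S   [E → E that]
three three three E that three S ⇒ three three three E that that three S   [E → E that]
three three three E that that three S ⇒ three three three E three that that three S   [E → E three]
three three three E three that that three S ⇒ three three three E three three that that three S   [E → E three]
three three three E three three that that three S ⇒ three three three E three three three that that three S   [E → E three]
three three three E three three three that that three S ⇒ three three three three three three three that that three S   [E → three]
three three three three three three three that that three S ⇒ three three three three three three three that that three likes   [S → likes]

S ⇒ E S ⇒ E three S ⇒ three three S ⇒ three three E S ⇒ three three three S ⇒ three three three E S ⇒ three three three E three S ⇒ three three three E that three S ⇒ three three three E that that three S ⇒ three three three E three that that three S ⇒ three three three E three three that that three S ⇒ three three three E three three three that that three S ⇒ three three three three three three three that that three S ⇒ three three three three three three three that that three likes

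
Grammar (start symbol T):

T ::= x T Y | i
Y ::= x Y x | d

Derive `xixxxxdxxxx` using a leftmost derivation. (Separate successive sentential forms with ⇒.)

T ⇒ xTY   [T ::= x T Y]
xTY ⇒ xiY   [T ::= i]
xiY ⇒ xixYx   [Y ::= x Y x]
xixYx ⇒ xixxYxx   [Y ::= x Y x]
xixxYxx ⇒ xixxxYxxx   [Y ::= x Y x]
xixxxYxxx ⇒ xixxxxYxxxx   [Y ::= x Y x]
xixxxxYxxxx ⇒ xixxxxdxxxx   [Y ::= d]

T ⇒ xTY ⇒ xiY ⇒ xixYx ⇒ xixxYxx ⇒ xixxxYxxx ⇒ xixxxxYxxxx ⇒ xixxxxdxxxx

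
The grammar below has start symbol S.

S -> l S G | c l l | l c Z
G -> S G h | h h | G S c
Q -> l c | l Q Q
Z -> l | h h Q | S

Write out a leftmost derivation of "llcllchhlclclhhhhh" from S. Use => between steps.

S => lSG => llcZG => llcSG => llclSGG => llcllcZGG => llcllchhQGG => llcllchhlcGG => llcllchhlcSGhG => llcllchhlclcZGhG => llcllchhlclclGhG => llcllchhlclclhhhG => llcllchhlclclhhhhh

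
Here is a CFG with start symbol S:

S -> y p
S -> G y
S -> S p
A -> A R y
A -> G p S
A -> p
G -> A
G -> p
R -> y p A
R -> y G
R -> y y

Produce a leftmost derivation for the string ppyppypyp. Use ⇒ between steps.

S ⇒ Sp ⇒ Gyp ⇒ Ayp ⇒ GpSyp ⇒ ApSyp ⇒ GpSpSyp ⇒ ppSpSyp ⇒ ppyppSyp ⇒ ppyppypyp

S ⇒ Sp   [S -> S p]
Sp ⇒ Gyp   [S -> G y]
Gyp ⇒ Ayp   [G -> A]
Ayp ⇒ GpSyp   [A -> G p S]
GpSyp ⇒ ApSyp   [G -> A]
ApSyp ⇒ GpSpSyp   [A -> G p S]
GpSpSyp ⇒ ppSpSyp   [G -> p]
ppSpSyp ⇒ ppyppSyp   [S -> y p]
ppyppSyp ⇒ ppyppypyp   [S -> y p]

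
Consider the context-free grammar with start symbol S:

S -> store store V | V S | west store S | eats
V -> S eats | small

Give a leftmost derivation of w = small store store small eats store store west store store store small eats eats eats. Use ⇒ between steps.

S ⇒ V S ⇒ S eats S ⇒ V S eats S ⇒ small S eats S ⇒ small store store V eats S ⇒ small store store small eats S ⇒ small store store small eats store store V ⇒ small store store small eats store store S eats ⇒ small store store small eats store store V S eats ⇒ small store store small eats store store S eats S eats ⇒ small store store small eats store store west store S eats S eats ⇒ small store store small eats store store west store store store V eats S eats ⇒ small store store small eats store store west store store store small eats S eats ⇒ small store store small eats store store west store store store small eats eats eats

S ⇒ V S   [S -> V S]
V S ⇒ S eats S   [V -> S eats]
S eats S ⇒ V S eats S   [S -> V S]
V S eats S ⇒ small S eats S   [V -> small]
small S eats S ⇒ small store store V eats S   [S -> store store V]
small store store V eats S ⇒ small store store small eats S   [V -> small]
small store store small eats S ⇒ small store store small eats store store V   [S -> store store V]
small store store small eats store store V ⇒ small store store small eats store store S eats   [V -> S eats]
small store store small eats store store S eats ⇒ small store store small eats store store V S eats   [S -> V S]
small store store small eats store store V S eats ⇒ small store store small eats store store S eats S eats   [V -> S eats]
small store store small eats store store S eats S eats ⇒ small store store small eats store store west store S eats S eats   [S -> west store S]
small store store small eats store store west store S eats S eats ⇒ small store store small eats store store west store store store V eats S eats   [S -> store store V]
small store store small eats store store west store store store V eats S eats ⇒ small store store small eats store store west store store store small eats S eats   [V -> small]
small store store small eats store store west store store store small eats S eats ⇒ small store store small eats store store west store store store small eats eats eats   [S -> eats]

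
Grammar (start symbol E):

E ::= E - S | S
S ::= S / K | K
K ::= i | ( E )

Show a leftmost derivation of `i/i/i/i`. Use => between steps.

E => S   [E ::= S]
S => S/K   [S ::= S / K]
S/K => S/K/K   [S ::= S / K]
S/K/K => S/K/K/K   [S ::= S / K]
S/K/K/K => K/K/K/K   [S ::= K]
K/K/K/K => i/K/K/K   [K ::= i]
i/K/K/K => i/i/K/K   [K ::= i]
i/i/K/K => i/i/i/K   [K ::= i]
i/i/i/K => i/i/i/i   [K ::= i]

E => S => S/K => S/K/K => S/K/K/K => K/K/K/K => i/K/K/K => i/i/K/K => i/i/i/K => i/i/i/i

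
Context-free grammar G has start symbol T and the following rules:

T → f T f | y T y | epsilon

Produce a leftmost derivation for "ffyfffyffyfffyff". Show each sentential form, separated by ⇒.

T ⇒ fTf   [T → f T f]
fTf ⇒ ffTff   [T → f T f]
ffTff ⇒ ffyTyff   [T → y T y]
ffyTyff ⇒ ffyfTfyff   [T → f T f]
ffyfTfyff ⇒ ffyffTffyff   [T → f T f]
ffyffTffyff ⇒ ffyfffTfffyff   [T → f T f]
ffyfffTfffyff ⇒ ffyfffyTyfffyff   [T → y T y]
ffyfffyTyfffyff ⇒ ffyfffyfTfyfffyff   [T → f T f]
ffyfffyfTfyfffyff ⇒ ffyfffyffyfffyff   [T → epsilon]

T ⇒ fTf ⇒ ffTff ⇒ ffyTyff ⇒ ffyfTfyff ⇒ ffyffTffyff ⇒ ffyfffTfffyff ⇒ ffyfffyTyfffyff ⇒ ffyfffyfTfyfffyff ⇒ ffyfffyffyfffyff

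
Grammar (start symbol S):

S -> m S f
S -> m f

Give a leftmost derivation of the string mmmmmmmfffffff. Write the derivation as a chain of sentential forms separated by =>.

S => mSf => mmSff => mmmSfff => mmmmSffff => mmmmmSfffff => mmmmmmSffffff => mmmmmmmfffffff

S => mSf   [S -> m S f]
mSf => mmSff   [S -> m S f]
mmSff => mmmSfff   [S -> m S f]
mmmSfff => mmmmSffff   [S -> m S f]
mmmmSffff => mmmmmSfffff   [S -> m S f]
mmmmmSfffff => mmmmmmSffffff   [S -> m S f]
mmmmmmSffffff => mmmmmmmfffffff   [S -> m f]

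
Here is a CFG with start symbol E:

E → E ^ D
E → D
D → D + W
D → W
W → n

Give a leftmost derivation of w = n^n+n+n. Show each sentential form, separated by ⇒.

E ⇒ E^D   [E → E ^ D]
E^D ⇒ D^D   [E → D]
D^D ⇒ W^D   [D → W]
W^D ⇒ n^D   [W → n]
n^D ⇒ n^D+W   [D → D + W]
n^D+W ⇒ n^D+W+W   [D → D + W]
n^D+W+W ⇒ n^W+W+W   [D → W]
n^W+W+W ⇒ n^n+W+W   [W → n]
n^n+W+W ⇒ n^n+n+W   [W → n]
n^n+n+W ⇒ n^n+n+n   [W → n]

E ⇒ E^D ⇒ D^D ⇒ W^D ⇒ n^D ⇒ n^D+W ⇒ n^D+W+W ⇒ n^W+W+W ⇒ n^n+W+W ⇒ n^n+n+W ⇒ n^n+n+n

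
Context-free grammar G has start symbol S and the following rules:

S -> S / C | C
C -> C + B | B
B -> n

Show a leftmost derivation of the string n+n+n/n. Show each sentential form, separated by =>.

S => S/C => C/C => C+B/C => C+B+B/C => B+B+B/C => n+B+B/C => n+n+B/C => n+n+n/C => n+n+n/B => n+n+n/n

S => S/C   [S -> S / C]
S/C => C/C   [S -> C]
C/C => C+B/C   [C -> C + B]
C+B/C => C+B+B/C   [C -> C + B]
C+B+B/C => B+B+B/C   [C -> B]
B+B+B/C => n+B+B/C   [B -> n]
n+B+B/C => n+n+B/C   [B -> n]
n+n+B/C => n+n+n/C   [B -> n]
n+n+n/C => n+n+n/B   [C -> B]
n+n+n/B => n+n+n/n   [B -> n]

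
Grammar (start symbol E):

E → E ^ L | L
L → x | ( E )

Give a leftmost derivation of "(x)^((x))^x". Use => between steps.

E => E^L   [E → E ^ L]
E^L => E^L^L   [E → E ^ L]
E^L^L => L^L^L   [E → L]
L^L^L => (E)^L^L   [L → ( E )]
(E)^L^L => (L)^L^L   [E → L]
(L)^L^L => (x)^L^L   [L → x]
(x)^L^L => (x)^(E)^L   [L → ( E )]
(x)^(E)^L => (x)^(L)^L   [E → L]
(x)^(L)^L => (x)^((E))^L   [L → ( E )]
(x)^((E))^L => (x)^((L))^L   [E → L]
(x)^((L))^L => (x)^((x))^L   [L → x]
(x)^((x))^L => (x)^((x))^x   [L → x]

E => E^L => E^L^L => L^L^L => (E)^L^L => (L)^L^L => (x)^L^L => (x)^(E)^L => (x)^(L)^L => (x)^((E))^L => (x)^((L))^L => (x)^((x))^L => (x)^((x))^x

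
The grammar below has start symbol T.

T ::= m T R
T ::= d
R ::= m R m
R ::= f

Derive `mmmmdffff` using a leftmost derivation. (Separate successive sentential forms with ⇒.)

T ⇒ mTR ⇒ mmTRR ⇒ mmmTRRR ⇒ mmmmTRRRR ⇒ mmmmdRRRR ⇒ mmmmdfRRR ⇒ mmmmdffRR ⇒ mmmmdfffR ⇒ mmmmdffff

T ⇒ mTR   [T ::= m T R]
mTR ⇒ mmTRR   [T ::= m T R]
mmTRR ⇒ mmmTRRR   [T ::= m T R]
mmmTRRR ⇒ mmmmTRRRR   [T ::= m T R]
mmmmTRRRR ⇒ mmmmdRRRR   [T ::= d]
mmmmdRRRR ⇒ mmmmdfRRR   [R ::= f]
mmmmdfRRR ⇒ mmmmdffRR   [R ::= f]
mmmmdffRR ⇒ mmmmdfffR   [R ::= f]
mmmmdfffR ⇒ mmmmdffff   [R ::= f]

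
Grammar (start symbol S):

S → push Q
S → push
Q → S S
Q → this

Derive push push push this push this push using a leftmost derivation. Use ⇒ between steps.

S ⇒ push Q   [S → push Q]
push Q ⇒ push S S   [Q → S S]
push S S ⇒ push push Q S   [S → push Q]
push push Q S ⇒ push push S S S   [Q → S S]
push push S S S ⇒ push push push Q S S   [S → push Q]
push push push Q S S ⇒ push push push this S S   [Q → this]
push push push this S S ⇒ push push push this push Q S   [S → push Q]
push push push this push Q S ⇒ push push push this push this S   [Q → this]
push push push this push this S ⇒ push push push this push this push   [S → push]

S ⇒ push Q ⇒ push S S ⇒ push push Q S ⇒ push push S S S ⇒ push push push Q S S ⇒ push push push this S S ⇒ push push push this push Q S ⇒ push push push this push this S ⇒ push push push this push this push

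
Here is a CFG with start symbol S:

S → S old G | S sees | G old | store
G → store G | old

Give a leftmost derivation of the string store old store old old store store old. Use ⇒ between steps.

S ⇒ S old G   [S → S old G]
S old G ⇒ S old G old G   [S → S old G]
S old G old G ⇒ store old G old G   [S → store]
store old G old G ⇒ store old store G old G   [G → store G]
store old store G old G ⇒ store old store old old G   [G → old]
store old store old old G ⇒ store old store old old store G   [G → store G]
store old store old old store G ⇒ store old store old old store store G   [G → store G]
store old store old old store store G ⇒ store old store old old store store old   [G → old]

S ⇒ S old G ⇒ S old G old G ⇒ store old G old G ⇒ store old store G old G ⇒ store old store old old G ⇒ store old store old old store G ⇒ store old store old old store store G ⇒ store old store old old store store old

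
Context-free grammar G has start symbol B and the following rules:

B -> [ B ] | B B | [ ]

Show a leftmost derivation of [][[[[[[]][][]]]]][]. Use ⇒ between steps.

B ⇒ BB   [B -> B B]
BB ⇒ []B   [B -> [ ]]
[]B ⇒ []BB   [B -> B B]
[]BB ⇒ [][B]B   [B -> [ B ]]
[][B]B ⇒ [][[B]]B   [B -> [ B ]]
[][[B]]B ⇒ [][[[B]]]B   [B -> [ B ]]
[][[[B]]]B ⇒ [][[[[B]]]]B   [B -> [ B ]]
[][[[[B]]]]B ⇒ [][[[[BB]]]]B   [B -> B B]
[][[[[BB]]]]B ⇒ [][[[[BBB]]]]B   [B -> B B]
[][[[[BBB]]]]B ⇒ [][[[[[B]BB]]]]B   [B -> [ B ]]
[][[[[[B]BB]]]]B ⇒ [][[[[[[]]BB]]]]B   [B -> [ ]]
[][[[[[[]]BB]]]]B ⇒ [][[[[[[]][]B]]]]B   [B -> [ ]]
[][[[[[[]][]B]]]]B ⇒ [][[[[[[]][][]]]]]B   [B -> [ ]]
[][[[[[[]][][]]]]]B ⇒ [][[[[[[]][][]]]]][]   [B -> [ ]]

B ⇒ BB ⇒ []B ⇒ []BB ⇒ [][B]B ⇒ [][[B]]B ⇒ [][[[B]]]B ⇒ [][[[[B]]]]B ⇒ [][[[[BB]]]]B ⇒ [][[[[BBB]]]]B ⇒ [][[[[[B]BB]]]]B ⇒ [][[[[[[]]BB]]]]B ⇒ [][[[[[[]][]B]]]]B ⇒ [][[[[[[]][][]]]]]B ⇒ [][[[[[[]][][]]]]][]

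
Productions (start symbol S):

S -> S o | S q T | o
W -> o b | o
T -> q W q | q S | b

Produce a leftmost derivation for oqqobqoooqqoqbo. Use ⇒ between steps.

S ⇒ So ⇒ SqTo ⇒ SqTqTo ⇒ SoqTqTo ⇒ SooqTqTo ⇒ SoooqTqTo ⇒ SqToooqTqTo ⇒ oqToooqTqTo ⇒ oqqWqoooqTqTo ⇒ oqqobqoooqTqTo ⇒ oqqobqoooqqSqTo ⇒ oqqobqoooqqoqTo ⇒ oqqobqoooqqoqbo

S ⇒ So   [S -> S o]
So ⇒ SqTo   [S -> S q T]
SqTo ⇒ SqTqTo   [S -> S q T]
SqTqTo ⇒ SoqTqTo   [S -> S o]
SoqTqTo ⇒ SooqTqTo   [S -> S o]
SooqTqTo ⇒ SoooqTqTo   [S -> S o]
SoooqTqTo ⇒ SqToooqTqTo   [S -> S q T]
SqToooqTqTo ⇒ oqToooqTqTo   [S -> o]
oqToooqTqTo ⇒ oqqWqoooqTqTo   [T -> q W q]
oqqWqoooqTqTo ⇒ oqqobqoooqTqTo   [W -> o b]
oqqobqoooqTqTo ⇒ oqqobqoooqqSqTo   [T -> q S]
oqqobqoooqqSqTo ⇒ oqqobqoooqqoqTo   [S -> o]
oqqobqoooqqoqTo ⇒ oqqobqoooqqoqbo   [T -> b]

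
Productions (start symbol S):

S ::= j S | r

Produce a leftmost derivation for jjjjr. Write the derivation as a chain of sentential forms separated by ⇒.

S ⇒ jS   [S ::= j S]
jS ⇒ jjS   [S ::= j S]
jjS ⇒ jjjS   [S ::= j S]
jjjS ⇒ jjjjS   [S ::= j S]
jjjjS ⇒ jjjjr   [S ::= r]

S ⇒ jS ⇒ jjS ⇒ jjjS ⇒ jjjjS ⇒ jjjjr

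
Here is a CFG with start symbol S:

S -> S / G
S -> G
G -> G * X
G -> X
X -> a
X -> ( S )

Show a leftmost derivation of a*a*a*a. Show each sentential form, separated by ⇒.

S⇒G⇒G*X⇒G*X*X⇒G*X*X*X⇒X*X*X*X⇒a*X*X*X⇒a*a*X*X⇒a*a*a*X⇒a*a*a*a

S ⇒ G   [S -> G]
G ⇒ G*X   [G -> G * X]
G*X ⇒ G*X*X   [G -> G * X]
G*X*X ⇒ G*X*X*X   [G -> G * X]
G*X*X*X ⇒ X*X*X*X   [G -> X]
X*X*X*X ⇒ a*X*X*X   [X -> a]
a*X*X*X ⇒ a*a*X*X   [X -> a]
a*a*X*X ⇒ a*a*a*X   [X -> a]
a*a*a*X ⇒ a*a*a*a   [X -> a]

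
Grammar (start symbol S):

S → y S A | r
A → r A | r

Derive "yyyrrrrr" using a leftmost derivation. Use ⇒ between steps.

S⇒ySA⇒yySAA⇒yyySAAA⇒yyyrAAA⇒yyyrrAA⇒yyyrrrAA⇒yyyrrrrA⇒yyyrrrrr

S ⇒ ySA   [S → y S A]
ySA ⇒ yySAA   [S → y S A]
yySAA ⇒ yyySAAA   [S → y S A]
yyySAAA ⇒ yyyrAAA   [S → r]
yyyrAAA ⇒ yyyrrAA   [A → r]
yyyrrAA ⇒ yyyrrrAA   [A → r A]
yyyrrrAA ⇒ yyyrrrrA   [A → r]
yyyrrrrA ⇒ yyyrrrrr   [A → r]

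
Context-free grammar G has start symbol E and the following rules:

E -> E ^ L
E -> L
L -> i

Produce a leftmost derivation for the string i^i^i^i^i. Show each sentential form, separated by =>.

E=>E^L=>E^L^L=>E^L^L^L=>E^L^L^L^L=>L^L^L^L^L=>i^L^L^L^L=>i^i^L^L^L=>i^i^i^L^L=>i^i^i^i^L=>i^i^i^i^i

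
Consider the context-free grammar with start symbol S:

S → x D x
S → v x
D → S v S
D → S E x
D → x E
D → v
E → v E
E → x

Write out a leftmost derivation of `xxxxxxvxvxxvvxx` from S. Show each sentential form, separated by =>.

S => xDx => xSvSx => xxDxvSx => xxSvSxvSx => xxxDxvSxvSx => xxxxExvSxvSx => xxxxxxvSxvSx => xxxxxxvxDxxvSx => xxxxxxvxvxxvSx => xxxxxxvxvxxvvxx

S => xDx   [S → x D x]
xDx => xSvSx   [D → S v S]
xSvSx => xxDxvSx   [S → x D x]
xxDxvSx => xxSvSxvSx   [D → S v S]
xxSvSxvSx => xxxDxvSxvSx   [S → x D x]
xxxDxvSxvSx => xxxxExvSxvSx   [D → x E]
xxxxExvSxvSx => xxxxxxvSxvSx   [E → x]
xxxxxxvSxvSx => xxxxxxvxDxxvSx   [S → x D x]
xxxxxxvxDxxvSx => xxxxxxvxvxxvSx   [D → v]
xxxxxxvxvxxvSx => xxxxxxvxvxxvvxx   [S → v x]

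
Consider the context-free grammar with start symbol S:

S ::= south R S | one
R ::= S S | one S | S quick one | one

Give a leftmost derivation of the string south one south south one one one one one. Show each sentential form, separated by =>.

S => south R S   [S ::= south R S]
south R S => south one S S   [R ::= one S]
south one S S => south one south R S S   [S ::= south R S]
south one south R S S => south one south S S S S   [R ::= S S]
south one south S S S S => south one south south R S S S S   [S ::= south R S]
south one south south R S S S S => south one south south one S S S S   [R ::= one]
south one south south one S S S S => south one south south one one S S S   [S ::= one]
south one south south one one S S S => south one south south one one one S S   [S ::= one]
south one south south one one one S S => south one south south one one one one S   [S ::= one]
south one south south one one one one S => south one south south one one one one one   [S ::= one]

S => south R S => south one S S => south one south R S S => south one south S S S S => south one south south R S S S S => south one south south one S S S S => south one south south one one S S S => south one south south one one one S S => south one south south one one one one S => south one south south one one one one one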